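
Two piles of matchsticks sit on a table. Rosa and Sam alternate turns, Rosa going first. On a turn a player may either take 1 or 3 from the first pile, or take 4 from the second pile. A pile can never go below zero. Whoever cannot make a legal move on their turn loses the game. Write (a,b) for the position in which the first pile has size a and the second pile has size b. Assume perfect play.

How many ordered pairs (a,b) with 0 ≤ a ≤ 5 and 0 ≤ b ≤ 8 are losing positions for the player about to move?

27

Use the standard recursion: the mover loses at a terminal position; elsewhere, the mover wins exactly when some move hands the opponent an L position.
Every move lowers a or b (never raises either), so fill the grid row by row in increasing a, and left to right within a row: each cell's successors are then already labelled.
      b=0  b=1  b=2  b=3  b=4  b=5  b=6  b=7  b=8
a=0:    L    L    L    L    W    W    W    W    L
a=1:    W    W    W    W    L    L    L    L    W
a=2:    L    L    L    L    W    W    W    W    L
a=3:    W    W    W    W    L    L    L    L    W
a=4:    L    L    L    L    W    W    W    W    L
a=5:    W    W    W    W    L    L    L    L    W
Cells with no legal move (terminal, hence L): (0,0), (0,1), (0,2), (0,3).
The remaining L cells, each justified by listing all of its moves:
(0,8): only reaches (0,4)(W), which is W → L
(1,4): only reaches (0,4)(W), (1,0)(W), all W → L
(1,5): only reaches (0,5)(W), (1,1)(W), all W → L
(1,6): only reaches (0,6)(W), (1,2)(W), all W → L
(1,7): only reaches (0,7)(W), (1,3)(W), all W → L
(2,0): only reaches (1,0)(W), which is W → L
(2,1): only reaches (1,1)(W), which is W → L
(2,2): only reaches (1,2)(W), which is W → L
(2,3): only reaches (1,3)(W), which is W → L
(2,8): only reaches (1,8)(W), (2,4)(W), all W → L
(3,4): only reaches (2,4)(W), (0,4)(W), (3,0)(W), all W → L
(3,5): only reaches (2,5)(W), (0,5)(W), (3,1)(W), all W → L
(3,6): only reaches (2,6)(W), (0,6)(W), (3,2)(W), all W → L
(3,7): only reaches (2,7)(W), (0,7)(W), (3,3)(W), all W → L
(4,0): only reaches (3,0)(W), (1,0)(W), all W → L
(4,1): only reaches (3,1)(W), (1,1)(W), all W → L
(4,2): only reaches (3,2)(W), (1,2)(W), all W → L
(4,3): only reaches (3,3)(W), (1,3)(W), all W → L
(4,8): only reaches (3,8)(W), (1,8)(W), (4,4)(W), all W → L
(5,4): only reaches (4,4)(W), (2,4)(W), (5,0)(W), all W → L
(5,5): only reaches (4,5)(W), (2,5)(W), (5,1)(W), all W → L
(5,6): only reaches (4,6)(W), (2,6)(W), (5,2)(W), all W → L
(5,7): only reaches (4,7)(W), (2,7)(W), (5,3)(W), all W → L
Every other cell has at least one move into one of the L cells above, so it is W.
L cells per row: a=0: 5, a=1: 4, a=2: 5, a=3: 4, a=4: 5, a=5: 4; total 27.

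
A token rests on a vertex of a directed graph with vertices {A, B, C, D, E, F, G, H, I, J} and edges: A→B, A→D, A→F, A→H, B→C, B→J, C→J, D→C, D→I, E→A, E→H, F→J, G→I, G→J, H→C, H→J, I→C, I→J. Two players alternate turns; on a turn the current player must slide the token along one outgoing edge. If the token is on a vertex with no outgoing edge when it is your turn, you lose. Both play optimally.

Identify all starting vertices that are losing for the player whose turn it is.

Label each position W (a win for the player to move) or L (a loss). A position with no legal move is L; any other position is W exactly when some move reaches an L, and L when every move reaches a W.
Every edge goes from a vertex to one that appears earlier in the order J, F, C, I, B, H, D, G, A, E, so processing vertices in that order labels each vertex after all of its successors.
J: no outgoing edge → L
F: W (go to J, an L position)
C: W (go to J, an L position)
I: W (go to J, an L position)
B: W (go to J, an L position)
H: W (go to J, an L position)
D: L (options I(W), C(W) are all W)
G: W (go to J, an L position)
A: W (go to D, an L position)
E: L (options A(W), H(W) are all W)
Reading off the rows marked L gives the requested list; there are 3 such vertices.

D, E, J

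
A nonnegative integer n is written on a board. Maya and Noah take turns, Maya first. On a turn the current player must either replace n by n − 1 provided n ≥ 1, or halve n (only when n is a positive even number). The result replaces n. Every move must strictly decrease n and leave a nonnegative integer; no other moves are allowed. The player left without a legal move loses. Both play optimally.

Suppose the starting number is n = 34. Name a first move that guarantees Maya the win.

Move to 17.

Build the W/L table. Terminal = L. A non-terminal position is W if it has a move to some L; otherwise it is L.
n=0: no move → L
n=1: can move to 0, which is L ⇒ W
n=2: the only move is to 1(W), a W ⇒ L
n=3: can move to 2, which is L ⇒ W
n=4: can move to 2, which is L ⇒ W
n=5: the only move is to 4(W), a W ⇒ L
n=6: can move to 5, which is L ⇒ W
n=7: the only move is to 6(W), a W ⇒ L
n=8: can move to 7, which is L ⇒ W
n=9: the only move is to 8(W), a W ⇒ L
n=10: can move to 5, which is L ⇒ W
n=11: the only move is to 10(W), a W ⇒ L
n=12: can move to 11, which is L ⇒ W
n=13: the only move is to 12(W), a W ⇒ L
n=14: can move to 7, which is L ⇒ W
n=15: the only move is to 14(W), a W ⇒ L
n=16: can move to 15, which is L ⇒ W
n=17: the only move is to 16(W), a W ⇒ L
n=18: can move to 9, which is L ⇒ W
n=19: the only move is to 18(W), a W ⇒ L
n=20: can move to 19, which is L ⇒ W
n=21: the only move is to 20(W), a W ⇒ L
n=22: can move to 11, which is L ⇒ W
n=23: the only move is to 22(W), a W ⇒ L
n=24: can move to 23, which is L ⇒ W
n=25: the only move is to 24(W), a W ⇒ L
n=26: can move to 13, which is L ⇒ W
n=27: the only move is to 26(W), a W ⇒ L
n=28: can move to 27, which is L ⇒ W
n=29: the only move is to 28(W), a W ⇒ L
n=30: can move to 15, which is L ⇒ W
n=31: the only move is to 30(W), a W ⇒ L
n=32: can move to 31, which is L ⇒ W
n=33: the only move is to 32(W), a W ⇒ L
n=34: can move to 17, which is L ⇒ W
From 34, the L positions reachable in one move are: 17, 33. Any move reaching one of these is winning.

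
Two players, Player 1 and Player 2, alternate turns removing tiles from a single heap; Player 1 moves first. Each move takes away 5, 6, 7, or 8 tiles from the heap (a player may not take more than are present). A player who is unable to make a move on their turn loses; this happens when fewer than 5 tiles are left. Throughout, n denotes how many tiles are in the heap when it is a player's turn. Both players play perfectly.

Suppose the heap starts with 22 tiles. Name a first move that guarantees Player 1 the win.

Remove 5, leaving 17.

Classify positions by backward induction: terminal positions (no move available) are L. From any other position, the mover wins iff some move reaches an L.
n=0: no move → L
n=1: no move → L
n=2: no move → L
n=3: no move → L
n=4: no move → L
n=5: can move to 0, which is L ⇒ W
n=6: can move to 1, which is L ⇒ W
n=7: can move to 2, which is L ⇒ W
n=8: can move to 3, which is L ⇒ W
n=9: can move to 4, which is L ⇒ W
n=10: can move to 4, which is L ⇒ W
n=11: can move to 4, which is L ⇒ W
n=12: can move to 4, which is L ⇒ W
n=13: moves to 8(W), 7(W), 6(W), 5(W); every one is W ⇒ L
n=14: moves to 9(W), 8(W), 7(W), 6(W); every one is W ⇒ L
n=15: moves to 10(W), 9(W), 8(W), 7(W); every one is W ⇒ L
n=16: moves to 11(W), 10(W), 9(W), 8(W); every one is W ⇒ L
n=17: moves to 12(W), 11(W), 10(W), 9(W); every one is W ⇒ L
n=18: can move to 13, which is L ⇒ W
n=19: can move to 14, which is L ⇒ W
n=20: can move to 15, which is L ⇒ W
n=21: can move to 16, which is L ⇒ W
n=22: can move to 17, which is L ⇒ W
From 22, the L positions reachable in one move are: 17, 16, 15, 14. Any move reaching one of these is winning.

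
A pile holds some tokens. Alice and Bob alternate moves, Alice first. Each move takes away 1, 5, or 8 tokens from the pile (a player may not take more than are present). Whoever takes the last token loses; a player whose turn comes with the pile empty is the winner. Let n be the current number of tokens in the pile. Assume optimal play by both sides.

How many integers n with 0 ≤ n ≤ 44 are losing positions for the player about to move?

15

Use the standard recursion: the mover wins at a terminal position; elsewhere, the mover wins exactly when some move hands the opponent an L position.
n=0: no move; the opponent has just taken the last token and therefore loses → W
n=1: →0(W) only, which is W, so L
n=2: →1(L), so W
n=3: →2(W) only, which is W, so L
n=4: →3(L), so W
n=5: →4(W), 0(W) — all W, so L
n=6: →5(L), so W
n=7: →6(W), 2(W) — all W, so L
n=8: →7(L), so W
n=9: →1(L), so W
n=10: →5(L), so W
n=11: →3(L), so W
n=12: →7(L), so W
n=13: →5(L), so W
n=14: →13(W), 9(W), 6(W) — all W, so L
n=15: →14(L), so W
n=16: →15(W), 11(W), 8(W) — all W, so L
n=17: →16(L), so W
n=18: →17(W), 13(W), 10(W) — all W, so L
n=19: →18(L), so W
n=20: →19(W), 15(W), 12(W) — all W, so L
n=21: →20(L), so W
n=22: →14(L), so W
n=23: →18(L), so W
n=24: →16(L), so W
n=25: →20(L), so W
n=26: →18(L), so W
n=27: →26(W), 22(W), 19(W) — all W, so L
n=28: →27(L), so W
n=29: →28(W), 24(W), 21(W) — all W, so L
n=30: →29(L), so W
n=31: →30(W), 26(W), 23(W) — all W, so L
n=32: →31(L), so W
n=33: →32(W), 28(W), 25(W) — all W, so L
n=34: →33(L), so W
n=35: →27(L), so W
n=36: →31(L), so W
n=37: →29(L), so W
n=38: →33(L), so W
n=39: →31(L), so W
n=40: →39(W), 35(W), 32(W) — all W, so L
n=41: →40(L), so W
n=42: →41(W), 37(W), 34(W) — all W, so L
n=43: →42(L), so W
n=44: →43(W), 39(W), 36(W) — all W, so L
L entries with 0 ≤ n ≤ 44: n = 1, 3, 5, 7, 14, 16, 18, 20, 27, 29, 31, 33, 40, 42, 44; that makes 15.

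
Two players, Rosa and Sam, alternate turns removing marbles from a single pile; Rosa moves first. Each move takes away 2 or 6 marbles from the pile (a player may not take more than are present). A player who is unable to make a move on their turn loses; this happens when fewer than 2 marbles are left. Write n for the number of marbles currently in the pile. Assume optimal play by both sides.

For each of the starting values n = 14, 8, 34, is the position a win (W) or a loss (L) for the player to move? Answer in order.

Work bottom-up. With no move the player to move loses. Otherwise the position is W if at least one move leads to an L position for the opponent, and L if every move leads to a W.
n=0: no move → L
n=1: no move → L
n=2: →0(L), so W
n=3: →1(L), so W
n=4: →2(W) only, which is W, so L
n=5: →3(W) only, which is W, so L
n=6: →4(L), so W
n=7: →5(L), so W
n=8: →6(W), 2(W) — all W, so L
n=9: →7(W), 3(W) — all W, so L
n=10: →8(L), so W
n=11: →9(L), so W
n=12: →10(W), 6(W) — all W, so L
n=13: →11(W), 7(W) — all W, so L
n=14: →12(L), so W
n=15: →13(L), so W
n=16: →14(W), 10(W) — all W, so L
n=17: →15(W), 11(W) — all W, so L
n=18: →16(L), so W
n=19: →17(L), so W
n=20: →18(W), 14(W) — all W, so L
n=21: →19(W), 15(W) — all W, so L
n=22: →20(L), so W
n=23: →21(L), so W
n=24: →22(W), 18(W) — all W, so L
n=25: →23(W), 19(W) — all W, so L
n=26: →24(L), so W
n=27: →25(L), so W
n=28: →26(W), 22(W) — all W, so L
n=29: →27(W), 23(W) — all W, so L
n=30: →28(L), so W
n=31: →29(L), so W
n=32: →30(W), 26(W) — all W, so L
n=33: →31(W), 27(W) — all W, so L
n=34: →32(L), so W

14: W, 8: L, 34: W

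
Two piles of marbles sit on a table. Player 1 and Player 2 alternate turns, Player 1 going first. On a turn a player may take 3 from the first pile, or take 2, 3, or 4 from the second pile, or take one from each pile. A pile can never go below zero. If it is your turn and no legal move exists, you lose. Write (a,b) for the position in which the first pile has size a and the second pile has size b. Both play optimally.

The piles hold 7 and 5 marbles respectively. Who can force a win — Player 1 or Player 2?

Player 2 wins.

Classify positions by backward induction: terminal positions (no move available) are L. From any other position, the mover wins iff some move reaches an L.
No move ever increases a pile, so every position that can arise here has a ≤ 7 and b ≤ 5; it is enough to label the cells with 0 ≤ a ≤ 7 and 0 ≤ b ≤ 5.
Every move lowers a or b (never raises either), so fill the grid row by row in increasing a, and left to right within a row: each cell's successors are then already labelled.
      b=0  b=1  b=2  b=3  b=4  b=5
a=0:    L    L    W    W    W    W
a=1:    L    W    W    W    W    L
a=2:    L    W    W    W    W    L
a=3:    W    W    L    L    W    W
a=4:    W    L    L    W    W    W
a=5:    W    L    W    W    W    W
a=6:    L    L    W    W    W    W
a=7:    L    W    W    W    W    L
Cells with no legal move (terminal, hence L): (0,0), (0,1), (1,0), (2,0).
The remaining L cells, each justified by listing all of its moves:
(1,5): L (options (1,3)(W), (1,2)(W), (1,1)(W), (0,4)(W) are all W)
(2,5): L (options (2,3)(W), (2,2)(W), (2,1)(W), (1,4)(W) are all W)
(3,2): L (options (0,2)(W), (3,0)(W), (2,1)(W) are all W)
(3,3): L (options (0,3)(W), (3,1)(W), (3,0)(W), (2,2)(W) are all W)
(4,1): L (options (1,1)(W), (3,0)(W) are all W)
(4,2): L (options (1,2)(W), (4,0)(W), (3,1)(W) are all W)
(5,1): L (options (2,1)(W), (4,0)(W) are all W)
(6,0): L (sole option (3,0)(W) is W)
(6,1): L (options (3,1)(W), (5,0)(W) are all W)
(7,0): L (sole option (4,0)(W) is W)
(7,5): L (options (4,5)(W), (7,3)(W), (7,2)(W), (7,1)(W), (6,4)(W) are all W)
Every other cell has at least one move into one of the L cells above, so it is W.
Every move from (7,5) reaches a W position, so the mover loses.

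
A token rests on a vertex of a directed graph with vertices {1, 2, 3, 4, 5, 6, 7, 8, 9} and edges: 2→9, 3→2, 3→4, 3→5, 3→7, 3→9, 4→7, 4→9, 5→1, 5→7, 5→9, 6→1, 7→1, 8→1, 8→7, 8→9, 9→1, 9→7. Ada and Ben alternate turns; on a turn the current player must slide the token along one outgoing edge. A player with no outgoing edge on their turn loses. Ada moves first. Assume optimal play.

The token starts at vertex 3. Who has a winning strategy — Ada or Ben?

Use the standard recursion: the mover loses at a terminal position; elsewhere, the mover wins exactly when some move hands the opponent an L position.
Every edge goes from a vertex to one that appears earlier in the order 1, 7, 9, 5, 2, 4, 8, 3, 6, so processing vertices in that order labels each vertex after all of its successors.
1: no outgoing edge → L
7: →1(L), so W
9: →1(L), so W
5: →1(L), so W
2: →9(W) only, which is W, so L
4: →9(W), 7(W) — all W, so L
8: →1(L), so W
3: →4(L), so W
6: →1(L), so W
From 3 Ada can move to 4, reaching an L position.

Ada wins.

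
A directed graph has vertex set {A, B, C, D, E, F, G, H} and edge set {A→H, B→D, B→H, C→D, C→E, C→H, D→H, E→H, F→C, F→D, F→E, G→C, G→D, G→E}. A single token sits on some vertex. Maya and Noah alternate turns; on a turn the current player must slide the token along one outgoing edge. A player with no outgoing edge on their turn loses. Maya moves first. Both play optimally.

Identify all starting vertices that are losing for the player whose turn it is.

F, G, H

Use the standard recursion: the mover loses at a terminal position; elsewhere, the mover wins exactly when some move hands the opponent an L position.
Every edge goes from a vertex to one that appears earlier in the order H, D, E, C, G, F, B, A, so processing vertices in that order labels each vertex after all of its successors.
H: no outgoing edge → L
D: can move to H, which is L ⇒ W
E: can move to H, which is L ⇒ W
C: can move to H, which is L ⇒ W
G: moves to C(W), E(W), D(W); every one is W ⇒ L
F: moves to C(W), E(W), D(W); every one is W ⇒ L
B: can move to H, which is L ⇒ W
A: can move to H, which is L ⇒ W
The losing starting vertices are exactly the entries labelled L in this table (3 of them).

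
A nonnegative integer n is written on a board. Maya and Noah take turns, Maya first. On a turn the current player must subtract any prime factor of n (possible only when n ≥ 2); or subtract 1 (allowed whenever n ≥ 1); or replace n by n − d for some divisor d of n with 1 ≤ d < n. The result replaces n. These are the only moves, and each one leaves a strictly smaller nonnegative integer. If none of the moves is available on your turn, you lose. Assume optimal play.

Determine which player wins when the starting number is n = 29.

Maya wins.

Classify positions by backward induction: terminal positions (no move available) are L. From any other position, the mover wins iff some move reaches an L.
n=0: no move → L
n=1: reaches L-position 0 → W
n=2: reaches L-position 0 → W
n=3: reaches L-position 0 → W
n=4: only reaches 2(W), 3(W), all W → L
n=5: reaches L-position 0 → W
n=6: reaches L-position 4 → W
n=7: reaches L-position 0 → W
n=8: reaches L-position 4 → W
n=9: only reaches 6(W), 8(W), all W → L
n=10: reaches L-position 9 → W
n=11: reaches L-position 0 → W
n=12: reaches L-position 9 → W
n=13: reaches L-position 0 → W
n=14: only reaches 7(W), 12(W), 13(W), all W → L
n=15: reaches L-position 14 → W
n=16: reaches L-position 14 → W
n=17: reaches L-position 0 → W
n=18: reaches L-position 9 → W
n=19: reaches L-position 0 → W
n=20: only reaches 10(W), 15(W), 16(W), 18(W), 19(W), all W → L
n=21: reaches L-position 14 → W
n=22: reaches L-position 20 → W
n=23: reaches L-position 0 → W
n=24: reaches L-position 20 → W
n=25: reaches L-position 20 → W
n=26: only reaches 13(W), 24(W), 25(W), all W → L
n=27: reaches L-position 26 → W
n=28: reaches L-position 14 → W
n=29: reaches L-position 0 → W
The starting position 29 is W: Maya should move to 0, handing over an L position.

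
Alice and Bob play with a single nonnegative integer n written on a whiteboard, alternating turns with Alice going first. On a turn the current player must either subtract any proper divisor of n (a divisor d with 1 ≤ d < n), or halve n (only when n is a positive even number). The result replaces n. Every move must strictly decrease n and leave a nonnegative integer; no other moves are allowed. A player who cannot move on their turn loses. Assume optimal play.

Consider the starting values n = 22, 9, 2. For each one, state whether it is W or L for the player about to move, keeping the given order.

Use the standard recursion: the mover loses at a terminal position; elsewhere, the mover wins exactly when some move hands the opponent an L position.
n=0: no move → L
n=1: no move → L
n=2: W (go to 1, an L position)
n=3: L (sole option 2(W) is W)
n=4: W (go to 3, an L position)
n=5: L (sole option 4(W) is W)
n=6: W (go to 3, an L position)
n=7: L (sole option 6(W) is W)
n=8: W (go to 7, an L position)
n=9: L (options 6(W), 8(W) are all W)
n=10: W (go to 5, an L position)
n=11: L (sole option 10(W) is W)
n=12: W (go to 9, an L position)
n=13: L (sole option 12(W) is W)
n=14: W (go to 7, an L position)
n=15: L (options 10(W), 12(W), 14(W) are all W)
n=16: W (go to 15, an L position)
n=17: L (sole option 16(W) is W)
n=18: W (go to 9, an L position)
n=19: L (sole option 18(W) is W)
n=20: W (go to 15, an L position)
n=21: L (options 14(W), 18(W), 20(W) are all W)
n=22: W (go to 11, an L position)

22: W, 9: L, 2: W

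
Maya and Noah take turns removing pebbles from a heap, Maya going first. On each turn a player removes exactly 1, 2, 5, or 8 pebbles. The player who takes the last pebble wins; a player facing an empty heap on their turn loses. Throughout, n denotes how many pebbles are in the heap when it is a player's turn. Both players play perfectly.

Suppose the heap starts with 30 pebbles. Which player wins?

Compute win/loss labels from the base case upward. A position with no move is L. Any other position is W if it can reach an L in one move, else L.
n=0: no move → L
n=1: can move to 0, which is L ⇒ W
n=2: can move to 0, which is L ⇒ W
n=3: moves to 2(W), 1(W); every one is W ⇒ L
n=4: can move to 3, which is L ⇒ W
n=5: can move to 3, which is L ⇒ W
n=6: moves to 5(W), 4(W), 1(W); every one is W ⇒ L
n=7: can move to 6, which is L ⇒ W
n=8: can move to 6, which is L ⇒ W
n=9: moves to 8(W), 7(W), 4(W), 1(W); every one is W ⇒ L
n=10: can move to 9, which is L ⇒ W
n=11: can move to 9, which is L ⇒ W
n=12: moves to 11(W), 10(W), 7(W), 4(W); every one is W ⇒ L
n=13: can move to 12, which is L ⇒ W
n=14: can move to 12, which is L ⇒ W
n=15: moves to 14(W), 13(W), 10(W), 7(W); every one is W ⇒ L
n=16: can move to 15, which is L ⇒ W
n=17: can move to 15, which is L ⇒ W
n=18: moves to 17(W), 16(W), 13(W), 10(W); every one is W ⇒ L
n=19: can move to 18, which is L ⇒ W
n=20: can move to 18, which is L ⇒ W
n=21: moves to 20(W), 19(W), 16(W), 13(W); every one is W ⇒ L
n=22: can move to 21, which is L ⇒ W
n=23: can move to 21, which is L ⇒ W
n=24: moves to 23(W), 22(W), 19(W), 16(W); every one is W ⇒ L
n=25: can move to 24, which is L ⇒ W
n=26: can move to 24, which is L ⇒ W
n=27: moves to 26(W), 25(W), 22(W), 19(W); every one is W ⇒ L
n=28: can move to 27, which is L ⇒ W
n=29: can move to 27, which is L ⇒ W
n=30: moves to 29(W), 28(W), 25(W), 22(W); every one is W ⇒ L
The starting position 30 is L: whatever Maya does, the opponent receives a W position.

Noah wins.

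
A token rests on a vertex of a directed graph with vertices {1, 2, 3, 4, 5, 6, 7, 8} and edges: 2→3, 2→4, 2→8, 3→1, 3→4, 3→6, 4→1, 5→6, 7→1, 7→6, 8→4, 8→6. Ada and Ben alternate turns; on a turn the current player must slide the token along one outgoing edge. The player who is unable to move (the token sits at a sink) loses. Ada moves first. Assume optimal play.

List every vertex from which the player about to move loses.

1, 2, 6

Classify positions by backward induction: terminal positions (no move available) are L. From any other position, the mover wins iff some move reaches an L.
Every edge goes from a vertex to one that appears earlier in the order 6, 1, 4, 3, 7, 8, 5, 2, so processing vertices in that order labels each vertex after all of its successors.
6: no outgoing edge → L
1: no outgoing edge → L
4: W (go to 1, an L position)
3: W (go to 1, an L position)
7: W (go to 1, an L position)
8: W (go to 6, an L position)
5: W (go to 6, an L position)
2: L (options 8(W), 3(W), 4(W) are all W)
Reading off the rows marked L gives the requested list; there are 3 such vertices.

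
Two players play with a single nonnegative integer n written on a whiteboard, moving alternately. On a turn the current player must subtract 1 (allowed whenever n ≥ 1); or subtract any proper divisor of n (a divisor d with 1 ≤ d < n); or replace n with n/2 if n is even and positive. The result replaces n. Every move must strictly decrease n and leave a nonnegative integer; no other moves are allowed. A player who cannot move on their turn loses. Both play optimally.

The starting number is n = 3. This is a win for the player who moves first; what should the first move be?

Move to 2.

Positions with no move are L. A position that does have a move is losing for the player to move precisely when every available move leads to a winning position for the opponent. Fill in the labels:
n=0: no move → L
n=1: W (go to 0, an L position)
n=2: L (sole option 1(W) is W)
n=3: W (go to 2, an L position)
From 3, the L positions reachable in one move are: 2.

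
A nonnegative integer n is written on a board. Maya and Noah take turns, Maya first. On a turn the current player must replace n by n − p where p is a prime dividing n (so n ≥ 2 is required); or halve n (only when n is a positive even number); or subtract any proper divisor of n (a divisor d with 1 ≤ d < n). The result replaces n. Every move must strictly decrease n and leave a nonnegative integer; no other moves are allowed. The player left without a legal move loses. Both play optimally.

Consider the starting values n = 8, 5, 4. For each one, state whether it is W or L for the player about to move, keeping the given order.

Positions with no move are L. A position that does have a move is losing for the player to move precisely when every available move leads to a winning position for the opponent. Fill in the labels:
n=0: no move → L
n=1: no move → L
n=2: →0(L), so W
n=3: →0(L), so W
n=4: →2(W), 3(W) — all W, so L
n=5: →0(L), so W
n=6: →4(L), so W
n=7: →0(L), so W
n=8: →4(L), so W

8: W, 5: W, 4: L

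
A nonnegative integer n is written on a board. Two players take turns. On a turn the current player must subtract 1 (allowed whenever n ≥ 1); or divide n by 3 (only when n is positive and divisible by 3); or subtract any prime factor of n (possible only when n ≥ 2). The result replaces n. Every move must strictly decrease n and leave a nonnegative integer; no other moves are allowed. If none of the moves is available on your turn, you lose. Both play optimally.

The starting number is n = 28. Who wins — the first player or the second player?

Positions with no move are L. A position that does have a move is losing for the player to move precisely when every available move leads to a winning position for the opponent. Fill in the labels:
n=0: no move → L
n=1: →0(L), so W
n=2: →0(L), so W
n=3: →0(L), so W
n=4: →2(W), 3(W) — all W, so L
n=5: →0(L), so W
n=6: →4(L), so W
n=7: →0(L), so W
n=8: →6(W), 7(W) — all W, so L
n=9: →8(L), so W
n=10: →8(L), so W
n=11: →0(L), so W
n=12: →4(L), so W
n=13: →0(L), so W
n=14: →7(W), 12(W), 13(W) — all W, so L
n=15: →14(L), so W
n=16: →14(L), so W
n=17: →0(L), so W
n=18: →6(W), 15(W), 16(W), 17(W) — all W, so L
n=19: →0(L), so W
n=20: →18(L), so W
n=21: →14(L), so W
n=22: →11(W), 20(W), 21(W) — all W, so L
n=23: →0(L), so W
n=24: →8(L), so W
n=25: →20(W), 24(W) — all W, so L
n=26: →25(L), so W
n=27: →9(W), 24(W), 26(W) — all W, so L
n=28: →27(L), so W
The starting position 28 is W: the player to move should move to 27, handing over an L position.

The first player wins.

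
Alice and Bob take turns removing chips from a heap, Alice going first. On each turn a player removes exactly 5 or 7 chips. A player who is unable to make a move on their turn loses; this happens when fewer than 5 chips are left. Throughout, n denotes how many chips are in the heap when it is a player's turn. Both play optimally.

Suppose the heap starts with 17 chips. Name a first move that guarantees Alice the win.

Work bottom-up. With no move the player to move loses. Otherwise the position is W if at least one move leads to an L position for the opponent, and L if every move leads to a W.
n=0: no move → L
n=1: no move → L
n=2: no move → L
n=3: no move → L
n=4: no move → L
n=5: can move to 0, which is L ⇒ W
n=6: can move to 1, which is L ⇒ W
n=7: can move to 2, which is L ⇒ W
n=8: can move to 3, which is L ⇒ W
n=9: can move to 4, which is L ⇒ W
n=10: can move to 3, which is L ⇒ W
n=11: can move to 4, which is L ⇒ W
n=12: moves to 7(W), 5(W); every one is W ⇒ L
n=13: moves to 8(W), 6(W); every one is W ⇒ L
n=14: moves to 9(W), 7(W); every one is W ⇒ L
n=15: moves to 10(W), 8(W); every one is W ⇒ L
n=16: moves to 11(W), 9(W); every one is W ⇒ L
n=17: can move to 12, which is L ⇒ W
From 17, the L positions reachable in one move are: 12.

Remove 5, leaving 12.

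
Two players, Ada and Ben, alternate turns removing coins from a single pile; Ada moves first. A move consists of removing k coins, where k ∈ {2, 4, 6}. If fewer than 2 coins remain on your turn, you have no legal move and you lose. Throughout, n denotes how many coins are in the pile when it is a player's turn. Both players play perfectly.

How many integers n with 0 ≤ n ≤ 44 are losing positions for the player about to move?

12

Use the standard recursion: the mover loses at a terminal position; elsewhere, the mover wins exactly when some move hands the opponent an L position.
n=0: no move → L
n=1: no move → L
n=2: →0(L), so W
n=3: →1(L), so W
n=4: →0(L), so W
n=5: →1(L), so W
n=6: →0(L), so W
n=7: →1(L), so W
n=8: →6(W), 4(W), 2(W) — all W, so L
n=9: →7(W), 5(W), 3(W) — all W, so L
n=10: →8(L), so W
n=11: →9(L), so W
n=12: →8(L), so W
n=13: →9(L), so W
n=14: →8(L), so W
n=15: →9(L), so W
n=16: →14(W), 12(W), 10(W) — all W, so L
n=17: →15(W), 13(W), 11(W) — all W, so L
n=18: →16(L), so W
n=19: →17(L), so W
n=20: →16(L), so W
n=21: →17(L), so W
n=22: →16(L), so W
n=23: →17(L), so W
n=24: →22(W), 20(W), 18(W) — all W, so L
n=25: →23(W), 21(W), 19(W) — all W, so L
n=26: →24(L), so W
n=27: →25(L), so W
n=28: →24(L), so W
n=29: →25(L), so W
n=30: →24(L), so W
n=31: →25(L), so W
n=32: →30(W), 28(W), 26(W) — all W, so L
n=33: →31(W), 29(W), 27(W) — all W, so L
n=34: →32(L), so W
n=35: →33(L), so W
n=36: →32(L), so W
n=37: →33(L), so W
n=38: →32(L), so W
n=39: →33(L), so W
n=40: →38(W), 36(W), 34(W) — all W, so L
n=41: →39(W), 37(W), 35(W) — all W, so L
n=42: →40(L), so W
n=43: →41(L), so W
n=44: →40(L), so W
L entries with 0 ≤ n ≤ 44: n = 0, 1, 8, 9, 16, 17, 24, 25, 32, 33, 40, 41; that makes 12.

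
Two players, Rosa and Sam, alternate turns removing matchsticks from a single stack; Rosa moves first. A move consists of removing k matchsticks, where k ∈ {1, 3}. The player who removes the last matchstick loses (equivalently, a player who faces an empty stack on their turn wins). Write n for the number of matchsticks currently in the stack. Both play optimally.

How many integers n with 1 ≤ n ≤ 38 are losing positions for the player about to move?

19

Use the standard recursion: the mover wins at a terminal position; elsewhere, the mover wins exactly when some move hands the opponent an L position.
n=0: no move; the opponent has just taken the last matchstick and therefore loses → W
n=1: the only move is to 0(W), a W ⇒ L
n=2: can move to 1, which is L ⇒ W
n=3: moves to 2(W), 0(W); every one is W ⇒ L
n=4: can move to 3, which is L ⇒ W
n=5: moves to 4(W), 2(W); every one is W ⇒ L
n=6: can move to 5, which is L ⇒ W
n=7: moves to 6(W), 4(W); every one is W ⇒ L
n=8: can move to 7, which is L ⇒ W
n=9: moves to 8(W), 6(W); every one is W ⇒ L
n=10: can move to 9, which is L ⇒ W
n=11: moves to 10(W), 8(W); every one is W ⇒ L
n=12: can move to 11, which is L ⇒ W
n=13: moves to 12(W), 10(W); every one is W ⇒ L
n=14: can move to 13, which is L ⇒ W
n=15: moves to 14(W), 12(W); every one is W ⇒ L
n=16: can move to 15, which is L ⇒ W
n=17: moves to 16(W), 14(W); every one is W ⇒ L
n=18: can move to 17, which is L ⇒ W
n=19: moves to 18(W), 16(W); every one is W ⇒ L
n=20: can move to 19, which is L ⇒ W
n=21: moves to 20(W), 18(W); every one is W ⇒ L
n=22: can move to 21, which is L ⇒ W
n=23: moves to 22(W), 20(W); every one is W ⇒ L
n=24: can move to 23, which is L ⇒ W
n=25: moves to 24(W), 22(W); every one is W ⇒ L
n=26: can move to 25, which is L ⇒ W
n=27: moves to 26(W), 24(W); every one is W ⇒ L
n=28: can move to 27, which is L ⇒ W
n=29: moves to 28(W), 26(W); every one is W ⇒ L
n=30: can move to 29, which is L ⇒ W
n=31: moves to 30(W), 28(W); every one is W ⇒ L
n=32: can move to 31, which is L ⇒ W
n=33: moves to 32(W), 30(W); every one is W ⇒ L
n=34: can move to 33, which is L ⇒ W
n=35: moves to 34(W), 32(W); every one is W ⇒ L
n=36: can move to 35, which is L ⇒ W
n=37: moves to 36(W), 34(W); every one is W ⇒ L
n=38: can move to 37, which is L ⇒ W
L entries with 1 ≤ n ≤ 38 (the range starts at n=1): n = 1, 3, 5, 7, 9, 11, 13, 15, 17, 19, 21, 23, 25, 27, 29, 31, 33, 35, 37; that makes 19.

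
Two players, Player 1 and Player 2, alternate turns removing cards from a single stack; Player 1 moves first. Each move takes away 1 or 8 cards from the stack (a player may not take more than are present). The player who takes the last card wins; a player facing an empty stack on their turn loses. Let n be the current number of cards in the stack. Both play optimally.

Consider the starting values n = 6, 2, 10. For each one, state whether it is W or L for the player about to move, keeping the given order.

6: L, 2: L, 10: W

Classify positions by backward induction: terminal positions (no move available) are L. From any other position, the mover wins iff some move reaches an L.
n=0: no move → L
n=1: W (go to 0, an L position)
n=2: L (sole option 1(W) is W)
n=3: W (go to 2, an L position)
n=4: L (sole option 3(W) is W)
n=5: W (go to 4, an L position)
n=6: L (sole option 5(W) is W)
n=7: W (go to 6, an L position)
n=8: W (go to 0, an L position)
n=9: L (options 8(W), 1(W) are all W)
n=10: W (go to 9, an L position)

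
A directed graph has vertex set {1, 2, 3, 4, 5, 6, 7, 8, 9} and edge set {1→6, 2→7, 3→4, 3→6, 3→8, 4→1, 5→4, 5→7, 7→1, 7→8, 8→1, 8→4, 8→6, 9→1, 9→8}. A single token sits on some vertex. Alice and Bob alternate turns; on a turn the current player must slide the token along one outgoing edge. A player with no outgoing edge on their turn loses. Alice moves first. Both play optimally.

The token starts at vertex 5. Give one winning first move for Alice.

Use the standard recursion: the mover loses at a terminal position; elsewhere, the mover wins exactly when some move hands the opponent an L position.
Every edge goes from a vertex to one that appears earlier in the order 6, 1, 4, 8, 7, 3, 2, 5, 9, so processing vertices in that order labels each vertex after all of its successors.
6: no outgoing edge → L
1: →6(L), so W
4: →1(W) only, which is W, so L
8: →4(L), so W
7: →8(W), 1(W) — all W, so L
3: →4(L), so W
2: →7(L), so W
5: →7(L), so W
9: →8(W), 1(W) — all W, so L
From 5, the L positions reachable in one move are: 7, 4. Any move reaching one of these is winning.

Move to 7.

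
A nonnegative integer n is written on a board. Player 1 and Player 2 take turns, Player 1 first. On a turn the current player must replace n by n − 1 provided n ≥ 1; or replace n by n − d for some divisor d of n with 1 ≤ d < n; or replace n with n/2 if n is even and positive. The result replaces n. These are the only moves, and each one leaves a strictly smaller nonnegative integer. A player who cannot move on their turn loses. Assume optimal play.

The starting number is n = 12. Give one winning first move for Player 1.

Positions with no move are L. A position that does have a move is losing for the player to move precisely when every available move leads to a winning position for the opponent. Fill in the labels:
n=0: no move → L
n=1: reaches L-position 0 → W
n=2: only reaches 1(W), which is W → L
n=3: reaches L-position 2 → W
n=4: reaches L-position 2 → W
n=5: only reaches 4(W), which is W → L
n=6: reaches L-position 5 → W
n=7: only reaches 6(W), which is W → L
n=8: reaches L-position 7 → W
n=9: only reaches 6(W), 8(W), all W → L
n=10: reaches L-position 5 → W
n=11: only reaches 10(W), which is W → L
n=12: reaches L-position 9 → W
From 12, the L positions reachable in one move are: 9, 11. Any move reaching one of these is winning.

Move to 9.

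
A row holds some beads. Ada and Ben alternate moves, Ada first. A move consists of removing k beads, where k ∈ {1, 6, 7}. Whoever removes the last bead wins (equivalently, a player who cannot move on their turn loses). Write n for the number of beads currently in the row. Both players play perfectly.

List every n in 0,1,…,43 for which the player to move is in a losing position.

Positions with no move are L. A position that does have a move is losing for the player to move precisely when every available move leads to a winning position for the opponent. Fill in the labels:
n=0: no move → L
n=1: W (go to 0, an L position)
n=2: L (sole option 1(W) is W)
n=3: W (go to 2, an L position)
n=4: L (sole option 3(W) is W)
n=5: W (go to 4, an L position)
n=6: W (go to 0, an L position)
n=7: W (go to 0, an L position)
n=8: W (go to 2, an L position)
n=9: W (go to 2, an L position)
n=10: W (go to 4, an L position)
n=11: W (go to 4, an L position)
n=12: L (options 11(W), 6(W), 5(W) are all W)
n=13: W (go to 12, an L position)
n=14: L (options 13(W), 8(W), 7(W) are all W)
n=15: W (go to 14, an L position)
n=16: L (options 15(W), 10(W), 9(W) are all W)
n=17: W (go to 16, an L position)
n=18: W (go to 12, an L position)
n=19: W (go to 12, an L position)
n=20: W (go to 14, an L position)
n=21: W (go to 14, an L position)
n=22: W (go to 16, an L position)
n=23: W (go to 16, an L position)
n=24: L (options 23(W), 18(W), 17(W) are all W)
n=25: W (go to 24, an L position)
n=26: L (options 25(W), 20(W), 19(W) are all W)
n=27: W (go to 26, an L position)
n=28: L (options 27(W), 22(W), 21(W) are all W)
n=29: W (go to 28, an L position)
n=30: W (go to 24, an L position)
n=31: W (go to 24, an L position)
n=32: W (go to 26, an L position)
n=33: W (go to 26, an L position)
n=34: W (go to 28, an L position)
n=35: W (go to 28, an L position)
n=36: L (options 35(W), 30(W), 29(W) are all W)
n=37: W (go to 36, an L position)
n=38: L (options 37(W), 32(W), 31(W) are all W)
n=39: W (go to 38, an L position)
n=40: L (options 39(W), 34(W), 33(W) are all W)
n=41: W (go to 40, an L position)
n=42: W (go to 36, an L position)
n=43: W (go to 36, an L position)
Reading off the rows marked L gives the requested list; there are 12 such values of n.

0, 2, 4, 12, 14, 16, 24, 26, 28, 36, 38, 40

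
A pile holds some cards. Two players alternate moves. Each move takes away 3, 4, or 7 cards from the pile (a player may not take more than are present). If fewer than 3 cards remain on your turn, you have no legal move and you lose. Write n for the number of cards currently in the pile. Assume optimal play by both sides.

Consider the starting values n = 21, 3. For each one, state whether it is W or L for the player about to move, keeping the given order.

21: L, 3: W

Compute win/loss labels from the base case upward. A position with no move is L. Any other position is W if it can reach an L in one move, else L.
n=0: no move → L
n=1: no move → L
n=2: no move → L
n=3: can move to 0, which is L ⇒ W
n=4: can move to 1, which is L ⇒ W
n=5: can move to 2, which is L ⇒ W
n=6: can move to 2, which is L ⇒ W
n=7: can move to 0, which is L ⇒ W
n=8: can move to 1, which is L ⇒ W
n=9: can move to 2, which is L ⇒ W
n=10: moves to 7(W), 6(W), 3(W); every one is W ⇒ L
n=11: moves to 8(W), 7(W), 4(W); every one is W ⇒ L
n=12: moves to 9(W), 8(W), 5(W); every one is W ⇒ L
n=13: can move to 10, which is L ⇒ W
n=14: can move to 11, which is L ⇒ W
n=15: can move to 12, which is L ⇒ W
n=16: can move to 12, which is L ⇒ W
n=17: can move to 10, which is L ⇒ W
n=18: can move to 11, which is L ⇒ W
n=19: can move to 12, which is L ⇒ W
n=20: moves to 17(W), 16(W), 13(W); every one is W ⇒ L
n=21: moves to 18(W), 17(W), 14(W); every one is W ⇒ L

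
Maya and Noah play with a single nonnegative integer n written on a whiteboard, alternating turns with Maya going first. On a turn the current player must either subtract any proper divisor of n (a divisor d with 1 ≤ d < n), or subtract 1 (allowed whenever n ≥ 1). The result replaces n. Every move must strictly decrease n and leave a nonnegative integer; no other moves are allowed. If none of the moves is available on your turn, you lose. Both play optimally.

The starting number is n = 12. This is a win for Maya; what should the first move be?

Classify positions by backward induction: terminal positions (no move available) are L. From any other position, the mover wins iff some move reaches an L.
n=0: no move → L
n=1: →0(L), so W
n=2: →1(W) only, which is W, so L
n=3: →2(L), so W
n=4: →2(L), so W
n=5: →4(W) only, which is W, so L
n=6: →5(L), so W
n=7: →6(W) only, which is W, so L
n=8: →7(L), so W
n=9: →6(W), 8(W) — all W, so L
n=10: →5(L), so W
n=11: →10(W) only, which is W, so L
n=12: →9(L), so W
From 12, the L positions reachable in one move are: 9, 11. Any move reaching one of these is winning.

Move to 9.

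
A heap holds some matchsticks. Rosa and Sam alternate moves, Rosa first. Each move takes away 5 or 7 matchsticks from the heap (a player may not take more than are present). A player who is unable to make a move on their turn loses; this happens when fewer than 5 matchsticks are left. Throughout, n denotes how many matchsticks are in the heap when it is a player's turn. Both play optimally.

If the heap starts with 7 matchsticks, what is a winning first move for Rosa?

Build the W/L table. Terminal = L. A non-terminal position is W if it has a move to some L; otherwise it is L.
n=0: no move → L
n=1: no move → L
n=2: no move → L
n=3: no move → L
n=4: no move → L
n=5: reaches L-position 0 → W
n=6: reaches L-position 1 → W
n=7: reaches L-position 2 → W
From 7, the L positions reachable in one move are: 2, 0. Any move reaching one of these is winning.

Remove 5, leaving 2.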